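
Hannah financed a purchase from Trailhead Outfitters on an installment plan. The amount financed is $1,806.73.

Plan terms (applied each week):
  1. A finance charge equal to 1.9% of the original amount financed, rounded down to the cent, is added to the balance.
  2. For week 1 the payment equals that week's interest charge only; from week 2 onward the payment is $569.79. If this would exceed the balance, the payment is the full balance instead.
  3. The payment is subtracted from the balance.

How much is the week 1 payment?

$34.32

Week 1: $1,806.73 +$34.32 interest = $1,841.05; pay $34.32 → $1,806.73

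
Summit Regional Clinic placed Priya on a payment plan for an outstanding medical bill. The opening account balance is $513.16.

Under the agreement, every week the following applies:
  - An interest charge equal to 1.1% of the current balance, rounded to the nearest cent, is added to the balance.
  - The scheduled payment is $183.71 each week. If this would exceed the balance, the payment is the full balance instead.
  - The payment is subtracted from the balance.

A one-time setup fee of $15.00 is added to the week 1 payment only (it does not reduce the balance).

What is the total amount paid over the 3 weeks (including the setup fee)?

Week 1: $513.16 +$5.64 interest = $518.80; pay $183.71 (+ $15.00 fee) → $335.09
Week 2: $335.09 +$3.69 interest = $338.78; pay $183.71 → $155.07
Week 3: $155.07 +$1.71 interest = $156.78; pay $156.78 → $0.00
Total paid: $539.20

$539.20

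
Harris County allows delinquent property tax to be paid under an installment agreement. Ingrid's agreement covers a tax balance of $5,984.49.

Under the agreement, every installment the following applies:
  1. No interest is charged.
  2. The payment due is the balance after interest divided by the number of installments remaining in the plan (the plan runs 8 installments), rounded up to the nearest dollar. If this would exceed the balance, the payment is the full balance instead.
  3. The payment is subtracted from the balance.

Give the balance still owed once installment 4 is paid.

Installment 1: $5,984.49 − $749.00 → $5,235.49
Installment 2: $5,235.49 − $748.00 → $4,487.49
Installment 3: $4,487.49 − $748.00 → $3,739.49
Installment 4: $3,739.49 − $748.00 → $2,991.49

$2,991.49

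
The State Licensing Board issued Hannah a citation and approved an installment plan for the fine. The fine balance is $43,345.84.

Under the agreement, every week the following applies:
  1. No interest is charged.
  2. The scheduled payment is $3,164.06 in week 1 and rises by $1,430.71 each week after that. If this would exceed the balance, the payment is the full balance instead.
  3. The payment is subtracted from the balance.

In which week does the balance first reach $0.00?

# | Opening | Payment | End bal
1 | $43,345.84 | $3,164.06 | $40,181.78
2 | $40,181.78 | $4,594.77 | $35,587.01
3 | $35,587.01 | $6,025.48 | $29,561.53
4 | $29,561.53 | $7,456.19 | $22,105.34
5 | $22,105.34 | $8,886.90 | $13,218.44
6 | $13,218.44 | $10,317.61 | $2,900.83
7 | $2,900.83 | $2,900.83 | $0.00
Balance reaches $0.00 in week 7.

7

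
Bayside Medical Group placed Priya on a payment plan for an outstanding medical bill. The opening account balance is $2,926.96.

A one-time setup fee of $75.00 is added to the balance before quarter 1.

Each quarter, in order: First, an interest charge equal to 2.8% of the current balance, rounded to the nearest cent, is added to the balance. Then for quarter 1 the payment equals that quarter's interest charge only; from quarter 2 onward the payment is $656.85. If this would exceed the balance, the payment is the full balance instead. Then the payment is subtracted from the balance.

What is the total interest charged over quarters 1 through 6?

Quarter 1: opening $3,001.96; interest $84.05 → $3,086.01; payment $84.05; balance $3,001.96
Quarter 2: opening $3,001.96; interest $84.05 → $3,086.01; payment $656.85; balance $2,429.16
Quarter 3: opening $2,429.16; interest $68.02 → $2,497.18; payment $656.85; balance $1,840.33
Quarter 4: opening $1,840.33; interest $51.53 → $1,891.86; payment $656.85; balance $1,235.01
Quarter 5: opening $1,235.01; interest $34.58 → $1,269.59; payment $656.85; balance $612.74
Quarter 6: opening $612.74; interest $17.16 → $629.90; payment $629.90; balance $0.00
Total interest: $84.05 + $84.05 + $68.02 + $51.53 + $34.58 + $17.16 = $339.39

$339.39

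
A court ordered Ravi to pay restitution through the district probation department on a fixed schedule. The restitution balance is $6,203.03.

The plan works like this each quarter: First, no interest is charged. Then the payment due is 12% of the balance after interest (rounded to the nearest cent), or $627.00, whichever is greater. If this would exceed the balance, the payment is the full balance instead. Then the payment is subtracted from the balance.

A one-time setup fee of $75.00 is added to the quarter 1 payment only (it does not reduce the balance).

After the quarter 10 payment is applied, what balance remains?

$0.00

Quarter 1: opening $6,203.03; payment $744.36 (+ $75.00 fee); balance $5,458.67
Quarter 2: opening $5,458.67; payment $655.04; balance $4,803.63
Quarter 3: opening $4,803.63; payment $627.00; balance $4,176.63
Quarter 4: opening $4,176.63; payment $627.00; balance $3,549.63
Quarter 5: opening $3,549.63; payment $627.00; balance $2,922.63
Quarter 6: opening $2,922.63; payment $627.00; balance $2,295.63
Quarter 7: opening $2,295.63; payment $627.00; balance $1,668.63
Quarter 8: opening $1,668.63; payment $627.00; balance $1,041.63
Quarter 9: opening $1,041.63; payment $627.00; balance $414.63
Quarter 10: opening $414.63; payment $414.63; balance $0.00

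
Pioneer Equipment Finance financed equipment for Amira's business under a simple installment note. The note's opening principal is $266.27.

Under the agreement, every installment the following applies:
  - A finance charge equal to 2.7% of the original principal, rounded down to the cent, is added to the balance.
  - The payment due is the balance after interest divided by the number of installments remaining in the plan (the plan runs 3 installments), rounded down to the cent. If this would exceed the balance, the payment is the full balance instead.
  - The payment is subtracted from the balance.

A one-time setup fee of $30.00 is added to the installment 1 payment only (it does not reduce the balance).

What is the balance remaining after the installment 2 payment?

$94.74

Installment 1: opening $266.27; interest $7.18 → $273.45; payment $91.15 (+ $30.00 fee); balance $182.30
Installment 2: opening $182.30; interest $7.18 → $189.48; payment $94.74; balance $94.74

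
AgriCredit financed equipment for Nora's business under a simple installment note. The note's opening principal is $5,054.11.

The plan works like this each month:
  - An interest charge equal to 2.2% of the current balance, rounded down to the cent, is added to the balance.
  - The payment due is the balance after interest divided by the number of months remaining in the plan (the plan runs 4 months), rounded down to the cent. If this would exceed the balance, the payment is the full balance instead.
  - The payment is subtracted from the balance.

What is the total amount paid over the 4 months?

$5,338.25

Month 1: opening $5,054.11; interest $111.19 → $5,165.30; payment $1,291.32; balance $3,873.98
Month 2: opening $3,873.98; interest $85.22 → $3,959.20; payment $1,319.73; balance $2,639.47
Month 3: opening $2,639.47; interest $58.06 → $2,697.53; payment $1,348.76; balance $1,348.77
Month 4: opening $1,348.77; interest $29.67 → $1,378.44; payment $1,378.44; balance $0.00
Total paid: $5,338.25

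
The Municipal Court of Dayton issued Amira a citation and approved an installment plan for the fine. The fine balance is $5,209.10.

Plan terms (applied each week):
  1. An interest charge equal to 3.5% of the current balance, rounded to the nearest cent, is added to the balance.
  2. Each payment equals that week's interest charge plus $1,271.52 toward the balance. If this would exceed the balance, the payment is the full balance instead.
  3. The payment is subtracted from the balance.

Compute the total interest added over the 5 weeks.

Week 1: opening $5,209.10; interest $182.32 → $5,391.42; payment $1,453.84; balance $3,937.58
Week 2: opening $3,937.58; interest $137.82 → $4,075.40; payment $1,409.34; balance $2,666.06
Week 3: opening $2,666.06; interest $93.31 → $2,759.37; payment $1,364.83; balance $1,394.54
Week 4: opening $1,394.54; interest $48.81 → $1,443.35; payment $1,320.33; balance $123.02
Week 5: opening $123.02; interest $4.31 → $127.33; payment $127.33; balance $0.00
Total interest: $182.32 + $137.82 + $93.31 + $48.81 + $4.31 = $466.57

$466.57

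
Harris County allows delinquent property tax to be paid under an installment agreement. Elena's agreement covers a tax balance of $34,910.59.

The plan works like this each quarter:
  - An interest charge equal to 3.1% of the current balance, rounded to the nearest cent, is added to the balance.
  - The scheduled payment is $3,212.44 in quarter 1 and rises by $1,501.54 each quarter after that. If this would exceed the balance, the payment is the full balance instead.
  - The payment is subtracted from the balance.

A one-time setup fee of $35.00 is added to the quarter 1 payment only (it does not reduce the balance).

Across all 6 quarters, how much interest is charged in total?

Quarter 1: opening $34,910.59; interest $1,082.23 → $35,992.82; payment $3,212.44 (+ $35.00 fee); balance $32,780.38
Quarter 2: opening $32,780.38; interest $1,016.19 → $33,796.57; payment $4,713.98; balance $29,082.59
Quarter 3: opening $29,082.59; interest $901.56 → $29,984.15; payment $6,215.52; balance $23,768.63
Quarter 4: opening $23,768.63; interest $736.83 → $24,505.46; payment $7,717.06; balance $16,788.40
Quarter 5: opening $16,788.40; interest $520.44 → $17,308.84; payment $9,218.60; balance $8,090.24
Quarter 6: opening $8,090.24; interest $250.80 → $8,341.04; payment $8,341.04; balance $0.00
Total interest: $1,082.23 + $1,016.19 + $901.56 + $736.83 + $520.44 + $250.80 = $4,508.05

$4,508.05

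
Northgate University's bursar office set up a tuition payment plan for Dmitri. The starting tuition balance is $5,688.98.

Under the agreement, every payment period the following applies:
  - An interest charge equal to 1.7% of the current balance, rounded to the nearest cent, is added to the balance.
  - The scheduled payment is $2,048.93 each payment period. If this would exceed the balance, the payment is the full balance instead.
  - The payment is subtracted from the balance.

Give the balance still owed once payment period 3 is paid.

Payment period 1: $5,688.98 +$96.71 interest = $5,785.69; pay $2,048.93 → $3,736.76
Payment period 2: $3,736.76 +$63.52 interest = $3,800.28; pay $2,048.93 → $1,751.35
Payment period 3: $1,751.35 +$29.77 interest = $1,781.12; pay $1,781.12 → $0.00

$0.00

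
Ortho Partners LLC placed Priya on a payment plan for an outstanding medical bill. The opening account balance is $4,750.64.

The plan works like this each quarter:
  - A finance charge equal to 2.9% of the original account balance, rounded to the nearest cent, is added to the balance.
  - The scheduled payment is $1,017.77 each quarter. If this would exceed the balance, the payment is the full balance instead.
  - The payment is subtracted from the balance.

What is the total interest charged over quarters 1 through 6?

Quarter 1: opening $4,750.64; interest $137.77 → $4,888.41; payment $1,017.77; balance $3,870.64
Quarter 2: opening $3,870.64; interest $137.77 → $4,008.41; payment $1,017.77; balance $2,990.64
Quarter 3: opening $2,990.64; interest $137.77 → $3,128.41; payment $1,017.77; balance $2,110.64
Quarter 4: opening $2,110.64; interest $137.77 → $2,248.41; payment $1,017.77; balance $1,230.64
Quarter 5: opening $1,230.64; interest $137.77 → $1,368.41; payment $1,017.77; balance $350.64
Quarter 6: opening $350.64; interest $137.77 → $488.41; payment $488.41; balance $0.00
Total interest: $137.77 + $137.77 + $137.77 + $137.77 + $137.77 + $137.77 = $826.62

$826.62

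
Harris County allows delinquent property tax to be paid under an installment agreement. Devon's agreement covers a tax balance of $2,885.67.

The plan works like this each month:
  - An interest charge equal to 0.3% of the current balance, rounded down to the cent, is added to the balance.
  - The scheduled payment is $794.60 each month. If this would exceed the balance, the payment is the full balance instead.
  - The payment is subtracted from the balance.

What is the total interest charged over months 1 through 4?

$20.43

# | Opening | Interest | Payment | End bal
1 | $2,885.67 | $8.65 | $794.60 | $2,099.72
2 | $2,099.72 | $6.29 | $794.60 | $1,311.41
3 | $1,311.41 | $3.93 | $794.60 | $520.74
4 | $520.74 | $1.56 | $522.30 | $0.00
Total interest: $8.65 + $6.29 + $3.93 + $1.56 = $20.43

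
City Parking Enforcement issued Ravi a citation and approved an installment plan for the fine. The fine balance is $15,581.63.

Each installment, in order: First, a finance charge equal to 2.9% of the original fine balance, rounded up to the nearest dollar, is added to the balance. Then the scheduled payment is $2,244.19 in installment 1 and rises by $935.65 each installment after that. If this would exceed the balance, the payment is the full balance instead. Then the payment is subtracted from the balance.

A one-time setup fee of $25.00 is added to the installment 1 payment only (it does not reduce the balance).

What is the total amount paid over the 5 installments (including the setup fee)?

$17,866.63

Installment 1: $15,581.63 +$452.00 interest = $16,033.63; pay $2,244.19 (+ $25.00 fee) → $13,789.44
Installment 2: $13,789.44 +$452.00 interest = $14,241.44; pay $3,179.84 → $11,061.60
Installment 3: $11,061.60 +$452.00 interest = $11,513.60; pay $4,115.49 → $7,398.11
Installment 4: $7,398.11 +$452.00 interest = $7,850.11; pay $5,051.14 → $2,798.97
Installment 5: $2,798.97 +$452.00 interest = $3,250.97; pay $3,250.97 → $0.00
Total paid: $17,866.63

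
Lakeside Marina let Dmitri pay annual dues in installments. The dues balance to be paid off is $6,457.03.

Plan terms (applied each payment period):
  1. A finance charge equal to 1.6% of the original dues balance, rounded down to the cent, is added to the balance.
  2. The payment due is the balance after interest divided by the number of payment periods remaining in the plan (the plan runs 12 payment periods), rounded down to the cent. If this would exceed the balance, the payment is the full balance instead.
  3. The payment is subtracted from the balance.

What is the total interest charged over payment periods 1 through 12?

Payment period 1: opening $6,457.03; interest $103.31 → $6,560.34; payment $546.69; balance $6,013.65
Payment period 2: opening $6,013.65; interest $103.31 → $6,116.96; payment $556.08; balance $5,560.88
Payment period 3: opening $5,560.88; interest $103.31 → $5,664.19; payment $566.41; balance $5,097.78
Payment period 4: opening $5,097.78; interest $103.31 → $5,201.09; payment $577.89; balance $4,623.20
Payment period 5: opening $4,623.20; interest $103.31 → $4,726.51; payment $590.81; balance $4,135.70
Payment period 6: opening $4,135.70; interest $103.31 → $4,239.01; payment $605.57; balance $3,633.44
Payment period 7: opening $3,633.44; interest $103.31 → $3,736.75; payment $622.79; balance $3,113.96
Payment period 8: opening $3,113.96; interest $103.31 → $3,217.27; payment $643.45; balance $2,573.82
Payment period 9: opening $2,573.82; interest $103.31 → $2,677.13; payment $669.28; balance $2,007.85
Payment period 10: opening $2,007.85; interest $103.31 → $2,111.16; payment $703.72; balance $1,407.44
Payment period 11: opening $1,407.44; interest $103.31 → $1,510.75; payment $755.37; balance $755.38
Payment period 12: opening $755.38; interest $103.31 → $858.69; payment $858.69; balance $0.00
Total interest: $103.31 + $103.31 + $103.31 + $103.31 + $103.31 + $103.31 + $103.31 + $103.31 + $103.31 + $103.31 + $103.31 + $103.31 = $1,239.72

$1,239.72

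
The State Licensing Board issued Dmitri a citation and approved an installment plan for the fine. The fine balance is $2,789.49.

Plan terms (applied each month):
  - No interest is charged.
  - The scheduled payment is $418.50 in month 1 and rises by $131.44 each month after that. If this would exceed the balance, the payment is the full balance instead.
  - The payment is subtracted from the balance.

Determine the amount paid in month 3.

$681.38

Month 1: opening $2,789.49; payment $418.50; balance $2,370.99
Month 2: opening $2,370.99; payment $549.94; balance $1,821.05
Month 3: opening $1,821.05; payment $681.38; balance $1,139.67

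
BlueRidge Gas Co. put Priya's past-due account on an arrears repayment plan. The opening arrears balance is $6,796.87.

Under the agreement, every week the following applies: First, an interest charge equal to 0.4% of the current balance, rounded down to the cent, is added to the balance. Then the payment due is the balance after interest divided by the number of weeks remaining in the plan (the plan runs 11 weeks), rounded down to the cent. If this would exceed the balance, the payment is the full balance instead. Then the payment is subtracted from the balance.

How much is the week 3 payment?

$625.34

Week 1: opening $6,796.87; interest $27.18 → $6,824.05; payment $620.36; balance $6,203.69
Week 2: opening $6,203.69; interest $24.81 → $6,228.50; payment $622.85; balance $5,605.65
Week 3: opening $5,605.65; interest $22.42 → $5,628.07; payment $625.34; balance $5,002.73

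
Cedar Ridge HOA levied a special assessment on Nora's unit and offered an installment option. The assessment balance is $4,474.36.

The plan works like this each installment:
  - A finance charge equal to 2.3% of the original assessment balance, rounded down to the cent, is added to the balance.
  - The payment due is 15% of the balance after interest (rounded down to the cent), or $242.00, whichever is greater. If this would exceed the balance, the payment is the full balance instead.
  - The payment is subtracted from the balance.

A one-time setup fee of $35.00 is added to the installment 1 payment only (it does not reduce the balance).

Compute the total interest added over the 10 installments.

Installment 1: opening $4,474.36; interest $102.91 → $4,577.27; payment $686.59 (+ $35.00 fee); balance $3,890.68
Installment 2: opening $3,890.68; interest $102.91 → $3,993.59; payment $599.03; balance $3,394.56
Installment 3: opening $3,394.56; interest $102.91 → $3,497.47; payment $524.62; balance $2,972.85
Installment 4: opening $2,972.85; interest $102.91 → $3,075.76; payment $461.36; balance $2,614.40
Installment 5: opening $2,614.40; interest $102.91 → $2,717.31; payment $407.59; balance $2,309.72
Installment 6: opening $2,309.72; interest $102.91 → $2,412.63; payment $361.89; balance $2,050.74
Installment 7: opening $2,050.74; interest $102.91 → $2,153.65; payment $323.04; balance $1,830.61
Installment 8: opening $1,830.61; interest $102.91 → $1,933.52; payment $290.02; balance $1,643.50
Installment 9: opening $1,643.50; interest $102.91 → $1,746.41; payment $261.96; balance $1,484.45
Installment 10: opening $1,484.45; interest $102.91 → $1,587.36; payment $242.00; balance $1,345.36
Total interest: $102.91 + $102.91 + $102.91 + $102.91 + $102.91 + $102.91 + $102.91 + $102.91 + $102.91 + $102.91 = $1,029.10

$1,029.10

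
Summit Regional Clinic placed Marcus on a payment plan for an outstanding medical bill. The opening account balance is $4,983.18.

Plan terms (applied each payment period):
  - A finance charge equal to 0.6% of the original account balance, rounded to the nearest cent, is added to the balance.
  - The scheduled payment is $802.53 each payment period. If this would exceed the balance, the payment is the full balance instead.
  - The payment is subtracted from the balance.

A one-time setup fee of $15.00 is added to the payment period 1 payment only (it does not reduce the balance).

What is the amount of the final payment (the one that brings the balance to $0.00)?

Payment period 1: opening $4,983.18; interest $29.90 → $5,013.08; payment $802.53 (+ $15.00 fee); balance $4,210.55
Payment period 2: opening $4,210.55; interest $29.90 → $4,240.45; payment $802.53; balance $3,437.92
Payment period 3: opening $3,437.92; interest $29.90 → $3,467.82; payment $802.53; balance $2,665.29
Payment period 4: opening $2,665.29; interest $29.90 → $2,695.19; payment $802.53; balance $1,892.66
Payment period 5: opening $1,892.66; interest $29.90 → $1,922.56; payment $802.53; balance $1,120.03
Payment period 6: opening $1,120.03; interest $29.90 → $1,149.93; payment $802.53; balance $347.40
Payment period 7: opening $347.40; interest $29.90 → $377.30; payment $377.30; balance $0.00

$377.30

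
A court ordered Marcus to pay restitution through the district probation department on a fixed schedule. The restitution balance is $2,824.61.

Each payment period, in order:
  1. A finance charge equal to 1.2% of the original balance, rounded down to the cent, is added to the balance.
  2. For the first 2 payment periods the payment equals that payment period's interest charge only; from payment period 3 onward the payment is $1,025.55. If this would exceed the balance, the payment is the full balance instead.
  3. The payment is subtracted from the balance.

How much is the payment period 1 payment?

Payment period 1: opening $2,824.61; interest $33.89 → $2,858.50; payment $33.89; balance $2,824.61

$33.89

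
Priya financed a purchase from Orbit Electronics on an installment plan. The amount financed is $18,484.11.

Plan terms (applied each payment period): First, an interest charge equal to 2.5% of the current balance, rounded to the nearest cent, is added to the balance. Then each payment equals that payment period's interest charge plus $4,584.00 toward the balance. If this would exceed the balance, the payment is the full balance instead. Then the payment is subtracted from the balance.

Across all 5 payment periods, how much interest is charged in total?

Payment period 1: opening $18,484.11; interest $462.10 → $18,946.21; payment $5,046.10; balance $13,900.11
Payment period 2: opening $13,900.11; interest $347.50 → $14,247.61; payment $4,931.50; balance $9,316.11
Payment period 3: opening $9,316.11; interest $232.90 → $9,549.01; payment $4,816.90; balance $4,732.11
Payment period 4: opening $4,732.11; interest $118.30 → $4,850.41; payment $4,702.30; balance $148.11
Payment period 5: opening $148.11; interest $3.70 → $151.81; payment $151.81; balance $0.00
Total interest: $462.10 + $347.50 + $232.90 + $118.30 + $3.70 = $1,164.50

$1,164.50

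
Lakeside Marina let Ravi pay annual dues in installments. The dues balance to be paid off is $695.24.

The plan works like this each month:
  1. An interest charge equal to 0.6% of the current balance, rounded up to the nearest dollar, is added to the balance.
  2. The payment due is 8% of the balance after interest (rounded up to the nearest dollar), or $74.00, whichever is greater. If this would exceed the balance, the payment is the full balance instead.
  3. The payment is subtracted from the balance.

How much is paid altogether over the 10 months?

$723.24

Month 1: $695.24 +$5.00 interest = $700.24; pay $74.00 → $626.24
Month 2: $626.24 +$4.00 interest = $630.24; pay $74.00 → $556.24
Month 3: $556.24 +$4.00 interest = $560.24; pay $74.00 → $486.24
Month 4: $486.24 +$3.00 interest = $489.24; pay $74.00 → $415.24
Month 5: $415.24 +$3.00 interest = $418.24; pay $74.00 → $344.24
Month 6: $344.24 +$3.00 interest = $347.24; pay $74.00 → $273.24
Month 7: $273.24 +$2.00 interest = $275.24; pay $74.00 → $201.24
Month 8: $201.24 +$2.00 interest = $203.24; pay $74.00 → $129.24
Month 9: $129.24 +$1.00 interest = $130.24; pay $74.00 → $56.24
Month 10: $56.24 +$1.00 interest = $57.24; pay $57.24 → $0.00
Total paid: $723.24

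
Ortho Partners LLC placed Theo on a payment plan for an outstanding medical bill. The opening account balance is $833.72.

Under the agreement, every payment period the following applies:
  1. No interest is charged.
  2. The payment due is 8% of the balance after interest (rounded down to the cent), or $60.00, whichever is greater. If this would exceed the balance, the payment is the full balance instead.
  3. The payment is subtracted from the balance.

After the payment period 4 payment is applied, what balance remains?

$585.67

Payment period 1: opening $833.72; payment $66.69; balance $767.03
Payment period 2: opening $767.03; payment $61.36; balance $705.67
Payment period 3: opening $705.67; payment $60.00; balance $645.67
Payment period 4: opening $645.67; payment $60.00; balance $585.67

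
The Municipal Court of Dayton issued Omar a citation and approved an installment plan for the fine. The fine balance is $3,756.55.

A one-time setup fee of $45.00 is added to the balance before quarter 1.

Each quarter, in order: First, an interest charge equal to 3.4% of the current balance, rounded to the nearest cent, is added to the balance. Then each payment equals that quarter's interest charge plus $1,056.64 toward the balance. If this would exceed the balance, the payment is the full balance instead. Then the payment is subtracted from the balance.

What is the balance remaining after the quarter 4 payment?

$0.00

Quarter 1: opening $3,801.55; interest $129.25 → $3,930.80; payment $1,185.89; balance $2,744.91
Quarter 2: opening $2,744.91; interest $93.33 → $2,838.24; payment $1,149.97; balance $1,688.27
Quarter 3: opening $1,688.27; interest $57.40 → $1,745.67; payment $1,114.04; balance $631.63
Quarter 4: opening $631.63; interest $21.48 → $653.11; payment $653.11; balance $0.00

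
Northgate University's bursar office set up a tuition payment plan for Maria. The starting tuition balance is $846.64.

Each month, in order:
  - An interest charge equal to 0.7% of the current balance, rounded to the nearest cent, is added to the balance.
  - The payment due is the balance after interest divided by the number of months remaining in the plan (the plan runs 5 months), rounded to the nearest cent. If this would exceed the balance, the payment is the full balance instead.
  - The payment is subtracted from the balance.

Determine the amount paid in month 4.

# | Opening | Interest | Payment | End bal
1 | $846.64 | $5.93 | $170.51 | $682.06
2 | $682.06 | $4.77 | $171.71 | $515.12
3 | $515.12 | $3.61 | $172.91 | $345.82
4 | $345.82 | $2.42 | $174.12 | $174.12

$174.12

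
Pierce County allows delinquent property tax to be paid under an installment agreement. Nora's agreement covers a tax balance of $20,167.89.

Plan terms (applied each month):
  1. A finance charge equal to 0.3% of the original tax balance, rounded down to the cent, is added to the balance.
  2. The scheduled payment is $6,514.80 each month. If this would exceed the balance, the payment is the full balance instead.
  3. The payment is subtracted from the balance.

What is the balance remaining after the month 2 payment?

$7,259.29

Month 1: opening $20,167.89; interest $60.50 → $20,228.39; payment $6,514.80; balance $13,713.59
Month 2: opening $13,713.59; interest $60.50 → $13,774.09; payment $6,514.80; balance $7,259.29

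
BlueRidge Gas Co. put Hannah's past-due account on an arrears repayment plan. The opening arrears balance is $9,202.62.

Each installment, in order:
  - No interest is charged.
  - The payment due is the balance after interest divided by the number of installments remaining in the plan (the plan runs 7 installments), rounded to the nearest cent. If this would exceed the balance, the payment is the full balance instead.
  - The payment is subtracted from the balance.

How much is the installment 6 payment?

$1,314.66

Installment 1: $9,202.62 − $1,314.66 → $7,887.96
Installment 2: $7,887.96 − $1,314.66 → $6,573.30
Installment 3: $6,573.30 − $1,314.66 → $5,258.64
Installment 4: $5,258.64 − $1,314.66 → $3,943.98
Installment 5: $3,943.98 − $1,314.66 → $2,629.32
Installment 6: $2,629.32 − $1,314.66 → $1,314.66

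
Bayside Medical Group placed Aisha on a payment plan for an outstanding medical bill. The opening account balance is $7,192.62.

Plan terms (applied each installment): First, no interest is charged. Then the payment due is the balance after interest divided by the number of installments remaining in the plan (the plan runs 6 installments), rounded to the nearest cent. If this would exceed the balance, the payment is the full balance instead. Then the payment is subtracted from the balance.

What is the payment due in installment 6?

Installment 1: $7,192.62 − $1,198.77 → $5,993.85
Installment 2: $5,993.85 − $1,198.77 → $4,795.08
Installment 3: $4,795.08 − $1,198.77 → $3,596.31
Installment 4: $3,596.31 − $1,198.77 → $2,397.54
Installment 5: $2,397.54 − $1,198.77 → $1,198.77
Installment 6: $1,198.77 − $1,198.77 → $0.00

$1,198.77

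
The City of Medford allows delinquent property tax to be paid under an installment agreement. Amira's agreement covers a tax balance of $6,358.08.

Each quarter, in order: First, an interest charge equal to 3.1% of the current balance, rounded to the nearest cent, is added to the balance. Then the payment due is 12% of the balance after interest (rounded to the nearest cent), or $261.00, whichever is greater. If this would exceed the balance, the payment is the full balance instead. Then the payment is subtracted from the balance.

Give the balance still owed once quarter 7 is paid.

$3,217.47

Quarter 1: $6,358.08 +$197.10 interest = $6,555.18; pay $786.62 → $5,768.56
Quarter 2: $5,768.56 +$178.83 interest = $5,947.39; pay $713.69 → $5,233.70
Quarter 3: $5,233.70 +$162.24 interest = $5,395.94; pay $647.51 → $4,748.43
Quarter 4: $4,748.43 +$147.20 interest = $4,895.63; pay $587.48 → $4,308.15
Quarter 5: $4,308.15 +$133.55 interest = $4,441.70; pay $533.00 → $3,908.70
Quarter 6: $3,908.70 +$121.17 interest = $4,029.87; pay $483.58 → $3,546.29
Quarter 7: $3,546.29 +$109.93 interest = $3,656.22; pay $438.75 → $3,217.47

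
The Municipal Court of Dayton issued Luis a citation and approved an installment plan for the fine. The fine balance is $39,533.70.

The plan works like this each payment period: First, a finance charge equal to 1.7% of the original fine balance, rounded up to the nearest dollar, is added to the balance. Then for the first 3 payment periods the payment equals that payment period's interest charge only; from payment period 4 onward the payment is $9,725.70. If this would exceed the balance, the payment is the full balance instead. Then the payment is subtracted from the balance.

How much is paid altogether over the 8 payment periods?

# | Opening | Interest | Payment | End bal
1 | $39,533.70 | $673.00 | $673.00 | $39,533.70
2 | $39,533.70 | $673.00 | $673.00 | $39,533.70
3 | $39,533.70 | $673.00 | $673.00 | $39,533.70
4 | $39,533.70 | $673.00 | $9,725.70 | $30,481.00
5 | $30,481.00 | $673.00 | $9,725.70 | $21,428.30
6 | $21,428.30 | $673.00 | $9,725.70 | $12,375.60
7 | $12,375.60 | $673.00 | $9,725.70 | $3,322.90
8 | $3,322.90 | $673.00 | $3,995.90 | $0.00
Total paid: $44,917.70

$44,917.70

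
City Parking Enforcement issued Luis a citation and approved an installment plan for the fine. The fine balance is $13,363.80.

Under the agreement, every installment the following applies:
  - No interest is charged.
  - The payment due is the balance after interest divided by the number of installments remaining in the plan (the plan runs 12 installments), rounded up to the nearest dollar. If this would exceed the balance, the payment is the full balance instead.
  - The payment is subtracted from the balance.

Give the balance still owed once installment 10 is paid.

# | Opening | Payment | End bal
1 | $13,363.80 | $1,114.00 | $12,249.80
2 | $12,249.80 | $1,114.00 | $11,135.80
3 | $11,135.80 | $1,114.00 | $10,021.80
4 | $10,021.80 | $1,114.00 | $8,907.80
5 | $8,907.80 | $1,114.00 | $7,793.80
6 | $7,793.80 | $1,114.00 | $6,679.80
7 | $6,679.80 | $1,114.00 | $5,565.80
8 | $5,565.80 | $1,114.00 | $4,451.80
9 | $4,451.80 | $1,113.00 | $3,338.80
10 | $3,338.80 | $1,113.00 | $2,225.80

$2,225.80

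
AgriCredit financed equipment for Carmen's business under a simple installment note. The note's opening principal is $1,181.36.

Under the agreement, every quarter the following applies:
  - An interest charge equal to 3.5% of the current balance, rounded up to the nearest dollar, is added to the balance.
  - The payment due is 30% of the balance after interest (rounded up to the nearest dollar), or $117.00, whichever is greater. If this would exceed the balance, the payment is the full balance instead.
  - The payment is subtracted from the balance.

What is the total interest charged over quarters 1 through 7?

# | Opening | Interest | Payment | End bal
1 | $1,181.36 | $42.00 | $368.00 | $855.36
2 | $855.36 | $30.00 | $266.00 | $619.36
3 | $619.36 | $22.00 | $193.00 | $448.36
4 | $448.36 | $16.00 | $140.00 | $324.36
5 | $324.36 | $12.00 | $117.00 | $219.36
6 | $219.36 | $8.00 | $117.00 | $110.36
7 | $110.36 | $4.00 | $114.36 | $0.00
Total interest: $42.00 + $30.00 + $22.00 + $16.00 + $12.00 + $8.00 + $4.00 = $134.00

$134.00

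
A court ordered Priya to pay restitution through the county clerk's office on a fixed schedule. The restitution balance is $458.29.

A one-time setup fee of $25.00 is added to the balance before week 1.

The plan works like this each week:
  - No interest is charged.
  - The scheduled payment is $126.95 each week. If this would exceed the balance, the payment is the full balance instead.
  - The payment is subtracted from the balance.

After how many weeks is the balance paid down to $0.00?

Week 1: opening $483.29; payment $126.95; balance $356.34
Week 2: opening $356.34; payment $126.95; balance $229.39
Week 3: opening $229.39; payment $126.95; balance $102.44
Week 4: opening $102.44; payment $102.44; balance $0.00
Balance reaches $0.00 in week 4.

4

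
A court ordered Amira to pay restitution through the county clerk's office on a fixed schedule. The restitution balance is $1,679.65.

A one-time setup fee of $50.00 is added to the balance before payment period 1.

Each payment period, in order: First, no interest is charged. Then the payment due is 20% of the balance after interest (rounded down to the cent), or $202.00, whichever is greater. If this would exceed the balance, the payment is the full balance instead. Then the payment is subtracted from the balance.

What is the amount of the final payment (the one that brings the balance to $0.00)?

$77.59

Payment period 1: $1,729.65 − $345.93 → $1,383.72
Payment period 2: $1,383.72 − $276.74 → $1,106.98
Payment period 3: $1,106.98 − $221.39 → $885.59
Payment period 4: $885.59 − $202.00 → $683.59
Payment period 5: $683.59 − $202.00 → $481.59
Payment period 6: $481.59 − $202.00 → $279.59
Payment period 7: $279.59 − $202.00 → $77.59
Payment period 8: $77.59 − $77.59 → $0.00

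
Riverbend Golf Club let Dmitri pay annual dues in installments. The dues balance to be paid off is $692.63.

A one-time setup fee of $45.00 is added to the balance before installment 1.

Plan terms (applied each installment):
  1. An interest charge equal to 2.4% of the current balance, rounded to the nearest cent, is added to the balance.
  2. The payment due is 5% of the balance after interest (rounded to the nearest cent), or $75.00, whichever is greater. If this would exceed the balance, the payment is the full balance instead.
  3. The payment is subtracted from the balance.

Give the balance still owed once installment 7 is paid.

Installment 1: opening $737.63; interest $17.70 → $755.33; payment $75.00; balance $680.33
Installment 2: opening $680.33; interest $16.33 → $696.66; payment $75.00; balance $621.66
Installment 3: opening $621.66; interest $14.92 → $636.58; payment $75.00; balance $561.58
Installment 4: opening $561.58; interest $13.48 → $575.06; payment $75.00; balance $500.06
Installment 5: opening $500.06; interest $12.00 → $512.06; payment $75.00; balance $437.06
Installment 6: opening $437.06; interest $10.49 → $447.55; payment $75.00; balance $372.55
Installment 7: opening $372.55; interest $8.94 → $381.49; payment $75.00; balance $306.49

$306.49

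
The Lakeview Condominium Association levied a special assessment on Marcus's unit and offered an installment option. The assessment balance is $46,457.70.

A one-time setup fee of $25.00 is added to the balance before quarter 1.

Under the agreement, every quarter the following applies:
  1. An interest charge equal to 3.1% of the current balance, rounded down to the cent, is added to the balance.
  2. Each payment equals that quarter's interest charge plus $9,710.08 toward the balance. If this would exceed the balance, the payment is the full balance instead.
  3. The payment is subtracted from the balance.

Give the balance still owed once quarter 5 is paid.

$0.00

Quarter 1: opening $46,482.70; interest $1,440.96 → $47,923.66; payment $11,151.04; balance $36,772.62
Quarter 2: opening $36,772.62; interest $1,139.95 → $37,912.57; payment $10,850.03; balance $27,062.54
Quarter 3: opening $27,062.54; interest $838.93 → $27,901.47; payment $10,549.01; balance $17,352.46
Quarter 4: opening $17,352.46; interest $537.92 → $17,890.38; payment $10,248.00; balance $7,642.38
Quarter 5: opening $7,642.38; interest $236.91 → $7,879.29; payment $7,879.29; balance $0.00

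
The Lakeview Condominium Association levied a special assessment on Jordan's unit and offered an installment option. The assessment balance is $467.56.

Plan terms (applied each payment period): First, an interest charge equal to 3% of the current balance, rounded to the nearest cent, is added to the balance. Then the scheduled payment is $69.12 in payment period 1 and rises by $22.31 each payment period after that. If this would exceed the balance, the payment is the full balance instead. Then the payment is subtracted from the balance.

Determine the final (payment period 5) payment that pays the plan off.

$103.53

Payment period 1: $467.56 +$14.03 interest = $481.59; pay $69.12 → $412.47
Payment period 2: $412.47 +$12.37 interest = $424.84; pay $91.43 → $333.41
Payment period 3: $333.41 +$10.00 interest = $343.41; pay $113.74 → $229.67
Payment period 4: $229.67 +$6.89 interest = $236.56; pay $136.05 → $100.51
Payment period 5: $100.51 +$3.02 interest = $103.53; pay $103.53 → $0.00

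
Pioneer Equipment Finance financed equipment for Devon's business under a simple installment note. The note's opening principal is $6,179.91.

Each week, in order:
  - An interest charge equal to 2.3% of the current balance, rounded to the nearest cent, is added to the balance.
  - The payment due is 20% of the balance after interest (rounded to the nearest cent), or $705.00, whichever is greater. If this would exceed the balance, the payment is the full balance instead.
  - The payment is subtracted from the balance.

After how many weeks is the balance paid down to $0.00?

Week 1: opening $6,179.91; interest $142.14 → $6,322.05; payment $1,264.41; balance $5,057.64
Week 2: opening $5,057.64; interest $116.33 → $5,173.97; payment $1,034.79; balance $4,139.18
Week 3: opening $4,139.18; interest $95.20 → $4,234.38; payment $846.88; balance $3,387.50
Week 4: opening $3,387.50; interest $77.91 → $3,465.41; payment $705.00; balance $2,760.41
Week 5: opening $2,760.41; interest $63.49 → $2,823.90; payment $705.00; balance $2,118.90
Week 6: opening $2,118.90; interest $48.73 → $2,167.63; payment $705.00; balance $1,462.63
Week 7: opening $1,462.63; interest $33.64 → $1,496.27; payment $705.00; balance $791.27
Week 8: opening $791.27; interest $18.20 → $809.47; payment $705.00; balance $104.47
Week 9: opening $104.47; interest $2.40 → $106.87; payment $106.87; balance $0.00
Balance reaches $0.00 in week 9.

9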